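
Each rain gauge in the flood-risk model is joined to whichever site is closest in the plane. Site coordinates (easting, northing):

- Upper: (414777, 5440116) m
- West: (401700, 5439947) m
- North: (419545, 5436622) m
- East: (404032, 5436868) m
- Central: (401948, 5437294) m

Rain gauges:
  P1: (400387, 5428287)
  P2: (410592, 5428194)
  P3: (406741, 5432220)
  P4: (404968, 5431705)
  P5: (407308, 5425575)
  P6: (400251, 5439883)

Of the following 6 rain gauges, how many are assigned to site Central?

1

P1 → Central
P2 → East
P3 → East
P4 → East
P5 → East
P6 → West
1 of the 6 goes to Central.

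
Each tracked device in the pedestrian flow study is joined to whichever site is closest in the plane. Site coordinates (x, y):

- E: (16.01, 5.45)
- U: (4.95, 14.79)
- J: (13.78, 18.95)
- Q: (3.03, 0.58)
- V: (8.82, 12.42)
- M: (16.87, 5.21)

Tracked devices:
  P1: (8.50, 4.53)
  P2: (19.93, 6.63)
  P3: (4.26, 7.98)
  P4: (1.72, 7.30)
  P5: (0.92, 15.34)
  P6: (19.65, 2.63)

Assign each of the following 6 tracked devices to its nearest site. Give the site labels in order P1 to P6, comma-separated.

P1 → Q (d²=45.52)
P2 → M (d²=11.38)
P3 → V (d²=40.51)
P4 → Q (d²=46.87)
P5 → U (d²=16.54)
P6 → M (d²=14.38)

Q, M, V, Q, U, M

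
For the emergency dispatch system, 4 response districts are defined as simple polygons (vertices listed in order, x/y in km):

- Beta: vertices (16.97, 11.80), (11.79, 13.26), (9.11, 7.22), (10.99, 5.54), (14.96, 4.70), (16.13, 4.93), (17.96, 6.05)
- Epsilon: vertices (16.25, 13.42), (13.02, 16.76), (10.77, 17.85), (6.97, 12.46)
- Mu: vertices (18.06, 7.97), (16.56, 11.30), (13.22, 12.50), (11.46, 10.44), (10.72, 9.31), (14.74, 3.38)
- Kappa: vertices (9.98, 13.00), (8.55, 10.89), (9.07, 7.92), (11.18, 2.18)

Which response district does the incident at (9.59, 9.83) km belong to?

Cast a ray rightward from (9.59, 9.83). For each polygon, the edges (by vertex number in listed order) whose endpoints lie on opposite sides of y = 9.83, where each meets that height, and whether that is right or left of the point:
Beta: 2–3 at x≈10.268 (right), 7–1 at x≈17.309 (right) → 2 crossings.
Epsilon: no edge straddles that height → 0 crossings.
Mu: 1–2 at x≈17.222 (right), 4–5 at x≈11.061 (right) → 2 crossings.
Kappa: 2–3 at x≈8.736 (left), 4–1 at x≈10.332 (right) → 1 crossing.
Only Kappa has an odd count, so the point is inside Kappa.

Kappa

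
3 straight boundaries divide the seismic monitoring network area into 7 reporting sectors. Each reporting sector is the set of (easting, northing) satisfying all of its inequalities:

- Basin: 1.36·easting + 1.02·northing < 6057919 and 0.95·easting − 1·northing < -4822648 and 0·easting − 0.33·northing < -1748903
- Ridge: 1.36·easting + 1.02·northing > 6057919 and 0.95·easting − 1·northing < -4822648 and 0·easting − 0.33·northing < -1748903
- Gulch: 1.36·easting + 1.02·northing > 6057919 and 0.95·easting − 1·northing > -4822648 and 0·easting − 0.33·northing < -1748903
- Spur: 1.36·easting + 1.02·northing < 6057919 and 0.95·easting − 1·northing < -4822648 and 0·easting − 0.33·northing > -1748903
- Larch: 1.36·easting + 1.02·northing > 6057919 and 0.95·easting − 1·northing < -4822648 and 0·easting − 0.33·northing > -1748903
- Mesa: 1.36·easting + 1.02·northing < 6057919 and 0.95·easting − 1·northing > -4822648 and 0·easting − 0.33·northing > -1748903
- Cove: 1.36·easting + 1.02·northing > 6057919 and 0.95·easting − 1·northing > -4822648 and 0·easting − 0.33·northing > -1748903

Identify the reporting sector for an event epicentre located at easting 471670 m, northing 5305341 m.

Basin

1.36·471670 + 1.02·5305341 = 6052919.020, which is < 6057919
0.95·471670 − 1·5305341 = -4857254.500, which is < -4822648
0·471670 − 0.33·5305341 = -1750762.530, which is < -1748903
This sign pattern matches Basin.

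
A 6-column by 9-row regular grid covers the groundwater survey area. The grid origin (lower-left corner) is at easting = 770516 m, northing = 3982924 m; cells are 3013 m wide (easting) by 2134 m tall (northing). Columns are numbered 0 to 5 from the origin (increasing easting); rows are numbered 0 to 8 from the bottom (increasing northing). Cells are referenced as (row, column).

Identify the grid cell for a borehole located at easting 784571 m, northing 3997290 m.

(6, 4)

Column index: ⌊(784571 − 770516) / 3013⌋ = ⌊4.665⌋ = 4
Row offset from origin: ⌊(3997290 − 3982924) / 2134⌋ = ⌊6.732⌋ = 6 → row 6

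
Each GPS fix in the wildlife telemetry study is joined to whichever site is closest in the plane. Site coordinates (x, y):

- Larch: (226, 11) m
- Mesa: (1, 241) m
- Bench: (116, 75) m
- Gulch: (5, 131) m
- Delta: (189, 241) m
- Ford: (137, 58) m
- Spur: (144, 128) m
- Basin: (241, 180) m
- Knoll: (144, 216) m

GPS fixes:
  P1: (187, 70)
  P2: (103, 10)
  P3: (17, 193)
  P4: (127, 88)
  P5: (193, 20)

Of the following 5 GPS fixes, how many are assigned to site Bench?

1

P1 → Ford
P2 → Ford
P3 → Mesa
P4 → Bench
P5 → Larch
1 of the 5 goes to Bench.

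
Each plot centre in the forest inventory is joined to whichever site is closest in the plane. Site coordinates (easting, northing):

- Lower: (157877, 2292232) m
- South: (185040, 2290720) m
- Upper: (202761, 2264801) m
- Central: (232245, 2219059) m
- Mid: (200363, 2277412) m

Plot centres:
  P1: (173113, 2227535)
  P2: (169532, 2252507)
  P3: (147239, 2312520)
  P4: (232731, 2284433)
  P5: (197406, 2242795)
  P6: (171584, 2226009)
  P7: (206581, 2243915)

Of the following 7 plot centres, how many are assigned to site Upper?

5

P1 → Upper
P2 → Upper
P3 → Lower
P4 → Mid
P5 → Upper
P6 → Upper
P7 → Upper
5 of the 7 go to Upper.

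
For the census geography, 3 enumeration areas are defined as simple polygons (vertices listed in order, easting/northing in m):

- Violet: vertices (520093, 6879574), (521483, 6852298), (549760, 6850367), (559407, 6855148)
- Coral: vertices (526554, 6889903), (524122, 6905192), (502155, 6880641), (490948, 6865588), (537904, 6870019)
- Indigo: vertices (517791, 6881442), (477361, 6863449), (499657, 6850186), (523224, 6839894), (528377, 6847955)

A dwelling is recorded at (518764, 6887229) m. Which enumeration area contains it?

Coral

Cast a ray rightward from (518764, 6887229). For each polygon, the edges (by vertex number in listed order) whose endpoints lie on opposite sides of northing = 6887229, where each meets that height, and whether that is right or left of the point:
Violet: no edge straddles that height → 0 crossings.
Coral: 2–3 at easting≈508049.6 (left), 5–1 at easting≈528080.3 (right) → 1 crossing.
Indigo: no edge straddles that height → 0 crossings.
Only Coral has an odd count, so the point is inside Coral.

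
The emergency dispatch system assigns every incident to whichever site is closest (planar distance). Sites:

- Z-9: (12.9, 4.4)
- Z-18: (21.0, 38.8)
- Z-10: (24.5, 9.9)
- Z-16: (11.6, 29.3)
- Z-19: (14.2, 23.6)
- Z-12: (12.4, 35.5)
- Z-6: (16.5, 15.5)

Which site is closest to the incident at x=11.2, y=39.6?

Z-12

Squared distances to each site:
Z-9: 1241.930; Z-18: 96.680; Z-10: 1058.980; Z-16: 106.250; Z-19: 265.000; Z-12: 18.250; Z-6: 608.900.
Minimum at Z-12.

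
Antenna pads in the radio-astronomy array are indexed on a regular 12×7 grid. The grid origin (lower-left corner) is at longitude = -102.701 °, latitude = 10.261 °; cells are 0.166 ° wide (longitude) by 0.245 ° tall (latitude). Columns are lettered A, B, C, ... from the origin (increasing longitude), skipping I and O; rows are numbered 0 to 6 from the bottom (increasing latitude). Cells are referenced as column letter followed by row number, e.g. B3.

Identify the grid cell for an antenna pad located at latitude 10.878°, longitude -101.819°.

F2

Column index: ⌊(-101.819 − -102.701) / 0.166⌋ = ⌊5.313⌋ = 5 → column F
Row offset from origin: ⌊(10.878 − 10.261) / 0.245⌋ = ⌊2.518⌋ = 2 → row 2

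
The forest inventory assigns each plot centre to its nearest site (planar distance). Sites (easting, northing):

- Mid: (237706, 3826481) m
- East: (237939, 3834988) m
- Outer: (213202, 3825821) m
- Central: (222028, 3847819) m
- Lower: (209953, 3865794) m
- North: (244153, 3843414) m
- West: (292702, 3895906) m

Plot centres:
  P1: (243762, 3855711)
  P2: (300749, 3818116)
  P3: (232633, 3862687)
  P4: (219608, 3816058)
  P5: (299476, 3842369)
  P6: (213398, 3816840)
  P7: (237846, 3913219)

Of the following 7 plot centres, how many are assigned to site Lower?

P1 → North
P2 → North
P3 → Central
P4 → Outer
P5 → West
P6 → Outer
P7 → Lower
1 of the 7 goes to Lower.

1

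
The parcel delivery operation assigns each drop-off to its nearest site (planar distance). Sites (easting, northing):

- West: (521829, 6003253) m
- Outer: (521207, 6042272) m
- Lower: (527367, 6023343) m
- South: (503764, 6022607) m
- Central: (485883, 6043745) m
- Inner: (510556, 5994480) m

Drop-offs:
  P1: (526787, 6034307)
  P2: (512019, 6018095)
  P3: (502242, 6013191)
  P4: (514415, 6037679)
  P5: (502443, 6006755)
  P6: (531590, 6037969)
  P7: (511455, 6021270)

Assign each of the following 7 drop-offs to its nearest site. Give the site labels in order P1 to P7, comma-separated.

P1 → Outer (d²=94577625.00)
P2 → South (d²=88503169.00)
P3 → South (d²=90977540.00)
P4 → Outer (d²=67226913.00)
P5 → Inner (d²=216496394.00)
P6 → Outer (d²=126322498.00)
P7 → South (d²=60939050.00)

Outer, South, South, Outer, Inner, Outer, South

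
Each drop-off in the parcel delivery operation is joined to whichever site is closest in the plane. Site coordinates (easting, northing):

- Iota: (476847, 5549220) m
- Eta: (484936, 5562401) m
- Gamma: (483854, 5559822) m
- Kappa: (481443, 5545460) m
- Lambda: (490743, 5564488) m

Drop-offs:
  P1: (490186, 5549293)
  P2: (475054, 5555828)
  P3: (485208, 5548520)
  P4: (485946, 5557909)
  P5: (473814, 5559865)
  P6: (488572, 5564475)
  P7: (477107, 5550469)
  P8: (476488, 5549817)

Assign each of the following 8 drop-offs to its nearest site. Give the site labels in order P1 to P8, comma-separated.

Kappa, Iota, Kappa, Gamma, Gamma, Lambda, Iota, Iota

P1 → Kappa (d²=91131938.00)
P2 → Iota (d²=46880513.00)
P3 → Kappa (d²=23538825.00)
P4 → Gamma (d²=8036033.00)
P5 → Gamma (d²=100803449.00)
P6 → Lambda (d²=4713410.00)
P7 → Iota (d²=1627601.00)
P8 → Iota (d²=485290.00)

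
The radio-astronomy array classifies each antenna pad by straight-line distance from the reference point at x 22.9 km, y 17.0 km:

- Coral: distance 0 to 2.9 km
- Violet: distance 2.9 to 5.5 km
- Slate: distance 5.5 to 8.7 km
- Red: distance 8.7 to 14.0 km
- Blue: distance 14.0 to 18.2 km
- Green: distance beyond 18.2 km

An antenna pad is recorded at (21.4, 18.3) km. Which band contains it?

Distance = √((21.4−22.9)² + (18.3−17.0)²) = √(2.250 + 1.690) = 1.985 km.
0 ≤ 1.985 < 2.9 → Coral.

Coral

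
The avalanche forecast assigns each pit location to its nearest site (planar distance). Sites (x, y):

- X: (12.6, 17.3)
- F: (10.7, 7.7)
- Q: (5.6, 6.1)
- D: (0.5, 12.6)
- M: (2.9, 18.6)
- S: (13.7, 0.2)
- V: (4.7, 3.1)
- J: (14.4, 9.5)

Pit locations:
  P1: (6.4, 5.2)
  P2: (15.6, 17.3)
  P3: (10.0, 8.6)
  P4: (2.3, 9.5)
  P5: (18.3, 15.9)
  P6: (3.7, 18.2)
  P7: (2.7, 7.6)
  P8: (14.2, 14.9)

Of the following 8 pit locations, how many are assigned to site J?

P1 → Q
P2 → X
P3 → F
P4 → D
P5 → X
P6 → M
P7 → Q
P8 → X
0 of the 8 go to J.

0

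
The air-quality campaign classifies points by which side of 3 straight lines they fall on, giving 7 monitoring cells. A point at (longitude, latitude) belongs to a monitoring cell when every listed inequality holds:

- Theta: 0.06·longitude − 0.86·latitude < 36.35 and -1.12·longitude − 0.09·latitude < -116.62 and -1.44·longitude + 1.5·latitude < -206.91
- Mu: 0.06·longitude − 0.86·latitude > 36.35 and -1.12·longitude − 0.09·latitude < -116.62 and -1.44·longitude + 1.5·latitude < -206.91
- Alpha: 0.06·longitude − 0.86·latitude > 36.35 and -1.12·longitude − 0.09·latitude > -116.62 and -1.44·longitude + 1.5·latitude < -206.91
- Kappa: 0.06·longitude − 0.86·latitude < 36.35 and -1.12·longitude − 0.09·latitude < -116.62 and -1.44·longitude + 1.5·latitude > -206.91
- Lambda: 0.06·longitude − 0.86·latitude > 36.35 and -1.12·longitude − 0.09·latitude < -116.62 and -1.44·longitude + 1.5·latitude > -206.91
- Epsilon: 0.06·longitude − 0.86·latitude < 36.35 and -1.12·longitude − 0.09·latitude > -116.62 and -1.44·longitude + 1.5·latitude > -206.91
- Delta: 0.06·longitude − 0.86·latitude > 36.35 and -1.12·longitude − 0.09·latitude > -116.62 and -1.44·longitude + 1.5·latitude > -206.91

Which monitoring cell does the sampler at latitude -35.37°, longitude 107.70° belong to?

Mu

0.06·107.70 − 0.86·-35.37 = 36.880, which is > 36.35
-1.12·107.70 − 0.09·-35.37 = -117.441, which is < -116.62
-1.44·107.70 + 1.5·-35.37 = -208.143, which is < -206.91
This sign pattern matches Mu.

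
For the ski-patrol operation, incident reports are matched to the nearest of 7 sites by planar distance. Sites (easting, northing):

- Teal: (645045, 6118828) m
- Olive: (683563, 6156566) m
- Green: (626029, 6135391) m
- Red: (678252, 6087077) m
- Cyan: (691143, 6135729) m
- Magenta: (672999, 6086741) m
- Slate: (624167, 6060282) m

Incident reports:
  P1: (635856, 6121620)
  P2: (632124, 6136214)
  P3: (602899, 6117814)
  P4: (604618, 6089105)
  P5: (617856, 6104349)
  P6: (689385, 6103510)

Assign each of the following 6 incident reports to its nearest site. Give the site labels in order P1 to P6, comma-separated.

P1 → Teal (d²=92232985.00)
P2 → Green (d²=37826354.00)
P3 → Green (d²=843947829.00)
P4 → Slate (d²=1212928730.00)
P5 → Teal (d²=948883162.00)
P6 → Red (d²=393987178.00)

Teal, Green, Green, Slate, Teal, Red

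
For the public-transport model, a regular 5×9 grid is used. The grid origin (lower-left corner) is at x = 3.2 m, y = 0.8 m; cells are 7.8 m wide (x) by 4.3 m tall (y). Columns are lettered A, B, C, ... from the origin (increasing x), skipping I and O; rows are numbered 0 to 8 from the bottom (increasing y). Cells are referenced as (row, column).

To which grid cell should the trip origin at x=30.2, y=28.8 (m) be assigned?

(6, D)

Column index: ⌊(30.2 − 3.2) / 7.8⌋ = ⌊3.462⌋ = 3 → column D
Row offset from origin: ⌊(28.8 − 0.8) / 4.3⌋ = ⌊6.512⌋ = 6 → row 6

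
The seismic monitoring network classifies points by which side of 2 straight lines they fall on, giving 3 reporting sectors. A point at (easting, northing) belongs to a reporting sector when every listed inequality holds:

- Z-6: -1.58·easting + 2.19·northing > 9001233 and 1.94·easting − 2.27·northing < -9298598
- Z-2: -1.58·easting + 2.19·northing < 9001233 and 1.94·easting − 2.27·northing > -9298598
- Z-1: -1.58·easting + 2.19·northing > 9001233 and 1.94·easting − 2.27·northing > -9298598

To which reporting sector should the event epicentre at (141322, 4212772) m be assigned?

Z-1

-1.58·141322 + 2.19·4212772 = 9002681.920, which is > 9001233
1.94·141322 − 2.27·4212772 = -9288827.760, which is > -9298598
This sign pattern matches Z-1.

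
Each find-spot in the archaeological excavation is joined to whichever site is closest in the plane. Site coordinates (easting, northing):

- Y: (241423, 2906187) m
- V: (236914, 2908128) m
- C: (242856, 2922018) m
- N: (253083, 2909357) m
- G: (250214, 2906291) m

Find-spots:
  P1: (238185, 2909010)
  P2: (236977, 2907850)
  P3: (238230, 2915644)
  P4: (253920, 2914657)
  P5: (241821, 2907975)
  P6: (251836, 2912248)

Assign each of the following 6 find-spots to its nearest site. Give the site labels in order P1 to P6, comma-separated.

P1 → V (d²=2393365.00)
P2 → V (d²=81253.00)
P3 → V (d²=58222112.00)
P4 → N (d²=28790569.00)
P5 → Y (d²=3355348.00)
P6 → N (d²=9912890.00)

V, V, V, N, Y, N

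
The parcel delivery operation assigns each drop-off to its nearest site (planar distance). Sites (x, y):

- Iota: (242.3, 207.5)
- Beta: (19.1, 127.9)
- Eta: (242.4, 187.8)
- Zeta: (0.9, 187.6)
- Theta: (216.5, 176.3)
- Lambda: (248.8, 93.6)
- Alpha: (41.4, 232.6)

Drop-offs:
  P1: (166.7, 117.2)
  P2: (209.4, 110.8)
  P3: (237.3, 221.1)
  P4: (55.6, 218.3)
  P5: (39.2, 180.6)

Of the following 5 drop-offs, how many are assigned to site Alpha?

1

P1 → Theta
P2 → Lambda
P3 → Iota
P4 → Alpha
P5 → Zeta
1 of the 5 goes to Alpha.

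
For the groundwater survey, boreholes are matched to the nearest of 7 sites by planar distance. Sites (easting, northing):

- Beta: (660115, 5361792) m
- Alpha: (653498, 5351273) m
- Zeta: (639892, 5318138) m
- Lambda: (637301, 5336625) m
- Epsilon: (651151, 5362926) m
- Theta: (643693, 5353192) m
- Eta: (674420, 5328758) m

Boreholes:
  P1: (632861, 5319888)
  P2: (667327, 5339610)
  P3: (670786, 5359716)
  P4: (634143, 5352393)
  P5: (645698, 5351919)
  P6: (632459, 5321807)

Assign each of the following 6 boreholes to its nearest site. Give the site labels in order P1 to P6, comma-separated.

P1 → Zeta (d²=52497461.00)
P2 → Eta (d²=168076553.00)
P3 → Beta (d²=118180017.00)
P4 → Theta (d²=91840901.00)
P5 → Theta (d²=5640554.00)
P6 → Zeta (d²=68711050.00)

Zeta, Eta, Beta, Theta, Theta, Zeta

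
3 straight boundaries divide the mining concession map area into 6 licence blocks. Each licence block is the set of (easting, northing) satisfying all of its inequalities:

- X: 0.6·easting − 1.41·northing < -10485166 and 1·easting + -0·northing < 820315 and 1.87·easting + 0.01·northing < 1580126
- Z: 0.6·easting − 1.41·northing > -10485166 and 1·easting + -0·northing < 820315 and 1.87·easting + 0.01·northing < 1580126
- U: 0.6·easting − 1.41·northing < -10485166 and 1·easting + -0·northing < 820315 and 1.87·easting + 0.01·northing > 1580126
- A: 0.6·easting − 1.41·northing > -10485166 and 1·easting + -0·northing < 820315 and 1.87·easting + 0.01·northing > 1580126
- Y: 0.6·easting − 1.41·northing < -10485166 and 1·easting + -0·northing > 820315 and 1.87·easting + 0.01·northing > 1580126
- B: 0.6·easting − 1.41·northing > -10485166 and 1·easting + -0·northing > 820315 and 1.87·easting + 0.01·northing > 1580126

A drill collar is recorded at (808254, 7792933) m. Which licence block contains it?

U

0.6·808254 − 1.41·7792933 = -10503083.130, which is < -10485166
1·808254 + -0·7792933 = 808254.000, which is < 820315
1.87·808254 + 0.01·7792933 = 1589364.310, which is > 1580126
This sign pattern matches U.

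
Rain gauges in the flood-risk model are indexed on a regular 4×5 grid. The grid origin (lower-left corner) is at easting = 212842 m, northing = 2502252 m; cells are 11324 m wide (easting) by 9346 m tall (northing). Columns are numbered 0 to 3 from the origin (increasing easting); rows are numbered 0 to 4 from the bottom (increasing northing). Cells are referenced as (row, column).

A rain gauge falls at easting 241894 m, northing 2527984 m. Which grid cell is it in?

Column index: ⌊(241894 − 212842) / 11324⌋ = ⌊2.566⌋ = 2
Row offset from origin: ⌊(2527984 − 2502252) / 9346⌋ = ⌊2.753⌋ = 2 → row 2

(2, 2)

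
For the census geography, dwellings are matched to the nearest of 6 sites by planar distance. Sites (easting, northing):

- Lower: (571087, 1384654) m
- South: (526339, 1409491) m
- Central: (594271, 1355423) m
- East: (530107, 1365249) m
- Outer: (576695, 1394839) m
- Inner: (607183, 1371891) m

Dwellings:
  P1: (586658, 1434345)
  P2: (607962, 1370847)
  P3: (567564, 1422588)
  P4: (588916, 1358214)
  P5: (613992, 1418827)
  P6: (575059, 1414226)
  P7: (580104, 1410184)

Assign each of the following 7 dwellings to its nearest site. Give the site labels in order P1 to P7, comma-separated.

Outer, Inner, Outer, Central, Outer, Outer, Outer

P1 → Outer (d²=1659985405.00)
P2 → Inner (d²=1696777.00)
P3 → Outer (d²=853382162.00)
P4 → Central (d²=36465706.00)
P5 → Outer (d²=1966490353.00)
P6 → Outer (d²=378532265.00)
P7 → Outer (d²=247090306.00)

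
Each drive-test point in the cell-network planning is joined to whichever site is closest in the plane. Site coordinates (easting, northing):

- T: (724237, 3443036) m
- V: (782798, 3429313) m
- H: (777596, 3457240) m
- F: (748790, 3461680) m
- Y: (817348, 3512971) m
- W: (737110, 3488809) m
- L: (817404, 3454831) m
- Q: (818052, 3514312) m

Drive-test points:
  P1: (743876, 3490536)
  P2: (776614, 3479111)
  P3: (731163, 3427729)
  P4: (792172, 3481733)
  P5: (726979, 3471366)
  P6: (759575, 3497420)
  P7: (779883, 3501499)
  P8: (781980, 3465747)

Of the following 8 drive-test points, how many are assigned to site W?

3

P1 → W
P2 → H
P3 → T
P4 → H
P5 → W
P6 → W
P7 → Y
P8 → H
3 of the 8 go to W.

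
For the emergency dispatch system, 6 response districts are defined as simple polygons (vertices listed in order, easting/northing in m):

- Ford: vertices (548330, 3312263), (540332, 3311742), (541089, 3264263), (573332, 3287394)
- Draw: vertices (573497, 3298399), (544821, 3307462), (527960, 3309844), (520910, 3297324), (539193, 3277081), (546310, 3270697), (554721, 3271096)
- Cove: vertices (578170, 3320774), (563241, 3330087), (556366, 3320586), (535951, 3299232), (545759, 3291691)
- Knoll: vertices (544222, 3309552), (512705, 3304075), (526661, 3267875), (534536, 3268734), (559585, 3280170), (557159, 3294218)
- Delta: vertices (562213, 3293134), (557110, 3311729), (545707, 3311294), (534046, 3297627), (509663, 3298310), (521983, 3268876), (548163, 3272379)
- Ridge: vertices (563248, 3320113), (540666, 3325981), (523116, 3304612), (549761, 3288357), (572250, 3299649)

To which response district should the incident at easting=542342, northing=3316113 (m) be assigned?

Cast a ray rightward from (542342, 3316113). For each polygon, the edges (by vertex number in listed order) whose endpoints lie on opposite sides of northing = 3316113, where each meets that height, and whether that is right or left of the point:
Ford: no edge straddles that height → 0 crossings.
Draw: no edge straddles that height → 0 crossings.
Cove: 3–4 at easting≈552089.7 (right), 5–1 at easting≈572975.6 (right) → 2 crossings.
Knoll: no edge straddles that height → 0 crossings.
Delta: no edge straddles that height → 0 crossings.
Ridge: 2–3 at easting≈532561.6 (left), 5–1 at easting≈565007.6 (right) → 1 crossing.
Only Ridge has an odd count, so the point is inside Ridge.

Ridge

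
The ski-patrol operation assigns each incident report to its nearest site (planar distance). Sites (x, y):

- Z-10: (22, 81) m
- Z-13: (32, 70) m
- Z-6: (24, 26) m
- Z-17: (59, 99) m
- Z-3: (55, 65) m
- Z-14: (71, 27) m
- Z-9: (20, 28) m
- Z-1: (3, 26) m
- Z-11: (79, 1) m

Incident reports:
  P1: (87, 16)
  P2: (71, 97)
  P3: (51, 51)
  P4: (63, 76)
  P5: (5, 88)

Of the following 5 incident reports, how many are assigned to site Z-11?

P1 → Z-11
P2 → Z-17
P3 → Z-3
P4 → Z-3
P5 → Z-10
1 of the 5 goes to Z-11.

1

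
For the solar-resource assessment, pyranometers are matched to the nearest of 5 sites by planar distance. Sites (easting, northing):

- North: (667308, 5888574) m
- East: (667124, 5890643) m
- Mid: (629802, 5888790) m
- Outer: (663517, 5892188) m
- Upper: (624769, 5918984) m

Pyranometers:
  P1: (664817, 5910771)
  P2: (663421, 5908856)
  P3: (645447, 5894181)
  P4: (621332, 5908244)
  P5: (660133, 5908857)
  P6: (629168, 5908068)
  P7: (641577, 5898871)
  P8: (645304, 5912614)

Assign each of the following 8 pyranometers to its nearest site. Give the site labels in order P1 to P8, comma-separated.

P1 → Outer (d²=347017889.00)
P2 → Outer (d²=277831440.00)
P3 → Mid (d²=273828906.00)
P4 → Upper (d²=127160569.00)
P5 → Outer (d²=289307017.00)
P6 → Upper (d²=138510257.00)
P7 → Mid (d²=240277186.00)
P8 → Upper (d²=462263125.00)

Outer, Outer, Mid, Upper, Outer, Upper, Mid, Upper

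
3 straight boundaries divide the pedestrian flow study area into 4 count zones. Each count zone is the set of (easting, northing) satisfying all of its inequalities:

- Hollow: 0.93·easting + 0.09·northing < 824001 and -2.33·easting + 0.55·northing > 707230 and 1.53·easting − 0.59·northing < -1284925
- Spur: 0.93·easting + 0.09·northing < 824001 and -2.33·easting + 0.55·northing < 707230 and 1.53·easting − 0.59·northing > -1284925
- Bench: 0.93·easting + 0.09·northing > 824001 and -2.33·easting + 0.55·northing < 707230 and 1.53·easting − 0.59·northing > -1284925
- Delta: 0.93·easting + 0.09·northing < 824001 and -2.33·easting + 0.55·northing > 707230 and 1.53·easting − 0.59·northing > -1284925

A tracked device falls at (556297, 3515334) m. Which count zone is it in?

Bench

0.93·556297 + 0.09·3515334 = 833736.270, which is > 824001
-2.33·556297 + 0.55·3515334 = 637261.690, which is < 707230
1.53·556297 − 0.59·3515334 = -1222912.650, which is > -1284925
This sign pattern matches Bench.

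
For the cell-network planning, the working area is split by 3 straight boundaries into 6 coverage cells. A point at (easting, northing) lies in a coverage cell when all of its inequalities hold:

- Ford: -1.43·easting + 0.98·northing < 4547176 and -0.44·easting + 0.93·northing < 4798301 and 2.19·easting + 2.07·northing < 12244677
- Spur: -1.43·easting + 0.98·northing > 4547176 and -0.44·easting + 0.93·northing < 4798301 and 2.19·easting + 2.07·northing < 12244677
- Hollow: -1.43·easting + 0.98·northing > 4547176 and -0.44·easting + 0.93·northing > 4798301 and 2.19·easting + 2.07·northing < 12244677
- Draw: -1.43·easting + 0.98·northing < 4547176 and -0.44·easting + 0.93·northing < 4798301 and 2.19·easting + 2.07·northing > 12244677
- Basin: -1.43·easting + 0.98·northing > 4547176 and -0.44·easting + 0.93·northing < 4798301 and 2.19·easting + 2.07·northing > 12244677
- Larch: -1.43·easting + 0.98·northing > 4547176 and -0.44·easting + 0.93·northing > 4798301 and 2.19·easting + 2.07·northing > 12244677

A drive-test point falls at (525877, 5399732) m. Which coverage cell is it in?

-1.43·525877 + 0.98·5399732 = 4539733.250, which is < 4547176
-0.44·525877 + 0.93·5399732 = 4790364.880, which is < 4798301
2.19·525877 + 2.07·5399732 = 12329115.870, which is > 12244677
This sign pattern matches Draw.

Draw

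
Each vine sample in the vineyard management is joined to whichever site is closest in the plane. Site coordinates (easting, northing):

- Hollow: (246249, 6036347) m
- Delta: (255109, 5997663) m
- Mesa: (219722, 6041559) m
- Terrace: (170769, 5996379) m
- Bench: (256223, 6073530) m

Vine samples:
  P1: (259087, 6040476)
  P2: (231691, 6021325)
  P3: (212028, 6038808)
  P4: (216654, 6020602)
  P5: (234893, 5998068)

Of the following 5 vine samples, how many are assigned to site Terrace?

0

P1 → Hollow
P2 → Hollow
P3 → Mesa
P4 → Mesa
P5 → Delta
0 of the 5 go to Terrace.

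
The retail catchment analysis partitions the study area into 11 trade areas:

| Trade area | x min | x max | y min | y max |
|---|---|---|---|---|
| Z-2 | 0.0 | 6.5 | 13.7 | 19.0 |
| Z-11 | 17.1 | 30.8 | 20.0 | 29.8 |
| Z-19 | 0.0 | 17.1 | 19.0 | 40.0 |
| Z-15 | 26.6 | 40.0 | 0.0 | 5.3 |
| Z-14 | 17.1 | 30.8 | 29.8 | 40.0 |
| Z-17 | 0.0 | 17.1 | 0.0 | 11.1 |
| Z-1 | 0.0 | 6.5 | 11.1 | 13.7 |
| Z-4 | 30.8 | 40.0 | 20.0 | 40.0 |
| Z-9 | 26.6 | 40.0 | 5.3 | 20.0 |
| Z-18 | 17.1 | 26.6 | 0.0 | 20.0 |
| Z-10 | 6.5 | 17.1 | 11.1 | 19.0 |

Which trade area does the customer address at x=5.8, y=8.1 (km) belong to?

Z-17

The point has x = 5.8 and y = 8.1.
Only Z-17 satisfies 0.0 ≤ x ≤ 17.1 and 0.0 ≤ y ≤ 11.1.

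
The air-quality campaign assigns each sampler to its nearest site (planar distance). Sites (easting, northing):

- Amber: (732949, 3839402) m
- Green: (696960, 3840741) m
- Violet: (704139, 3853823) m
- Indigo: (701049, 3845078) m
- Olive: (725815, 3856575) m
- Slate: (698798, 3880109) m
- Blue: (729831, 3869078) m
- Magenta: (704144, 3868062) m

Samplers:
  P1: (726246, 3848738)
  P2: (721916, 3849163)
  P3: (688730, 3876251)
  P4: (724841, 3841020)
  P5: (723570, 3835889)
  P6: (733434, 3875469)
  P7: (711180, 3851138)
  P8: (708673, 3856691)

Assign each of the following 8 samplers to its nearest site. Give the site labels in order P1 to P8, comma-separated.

Olive, Olive, Slate, Amber, Amber, Blue, Violet, Violet

P1 → Olive (d²=61604330.00)
P2 → Olive (d²=70139945.00)
P3 → Slate (d²=116248788.00)
P4 → Amber (d²=68357588.00)
P5 → Amber (d²=100306810.00)
P6 → Blue (d²=53826490.00)
P7 → Violet (d²=56784906.00)
P8 → Violet (d²=28782580.00)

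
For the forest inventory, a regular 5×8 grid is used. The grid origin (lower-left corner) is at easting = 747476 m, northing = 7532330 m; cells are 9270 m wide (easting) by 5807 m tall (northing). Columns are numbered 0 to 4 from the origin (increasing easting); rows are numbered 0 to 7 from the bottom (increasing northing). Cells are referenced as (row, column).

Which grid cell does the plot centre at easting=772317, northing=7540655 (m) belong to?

Column index: ⌊(772317 − 747476) / 9270⌋ = ⌊2.680⌋ = 2
Row offset from origin: ⌊(7540655 − 7532330) / 5807⌋ = ⌊1.434⌋ = 1 → row 1

(1, 2)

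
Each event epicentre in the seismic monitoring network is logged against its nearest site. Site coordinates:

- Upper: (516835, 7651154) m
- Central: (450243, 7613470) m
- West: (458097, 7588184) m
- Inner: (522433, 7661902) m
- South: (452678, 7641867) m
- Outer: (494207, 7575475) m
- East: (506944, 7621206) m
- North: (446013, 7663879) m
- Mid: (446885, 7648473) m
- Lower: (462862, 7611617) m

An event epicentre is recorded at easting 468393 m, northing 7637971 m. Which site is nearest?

South

Squared distances to each site:
Upper: 2520418853.000; Central: 929721501.000; West: 2584752985.000; Inner: 3493014361.000; South: 262140041.000; Outer: 4572112612.000; East: 1767244826.000; North: 1172088864.000; Mid: 572886068.000; Lower: 725125277.000.
Minimum at South.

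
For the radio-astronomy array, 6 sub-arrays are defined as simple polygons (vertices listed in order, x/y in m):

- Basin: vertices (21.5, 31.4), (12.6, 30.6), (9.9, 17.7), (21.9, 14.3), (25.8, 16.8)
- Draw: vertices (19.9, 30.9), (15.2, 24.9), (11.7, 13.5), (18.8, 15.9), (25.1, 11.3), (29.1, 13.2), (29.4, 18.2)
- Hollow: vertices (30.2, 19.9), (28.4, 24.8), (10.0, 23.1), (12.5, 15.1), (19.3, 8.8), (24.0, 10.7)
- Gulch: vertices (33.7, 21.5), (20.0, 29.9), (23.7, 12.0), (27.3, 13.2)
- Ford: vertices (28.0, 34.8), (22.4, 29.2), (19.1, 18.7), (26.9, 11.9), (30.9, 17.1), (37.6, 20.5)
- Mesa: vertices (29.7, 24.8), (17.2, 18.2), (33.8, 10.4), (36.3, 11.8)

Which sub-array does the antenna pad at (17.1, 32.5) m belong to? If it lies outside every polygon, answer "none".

Cast a ray rightward from (17.1, 32.5). For each polygon, the edges (by vertex number in listed order) whose endpoints lie on opposite sides of y = 32.5, where each meets that height, and whether that is right or left of the point:
Basin: no edge straddles that height → 0 crossings.
Draw: no edge straddles that height → 0 crossings.
Hollow: no edge straddles that height → 0 crossings.
Gulch: no edge straddles that height → 0 crossings.
Ford: 1–2 at x≈25.70 (right), 6–1 at x≈29.54 (right) → 2 crossings.
Mesa: no edge straddles that height → 0 crossings.
All counts are even, so the point lies outside every listed polygon.

none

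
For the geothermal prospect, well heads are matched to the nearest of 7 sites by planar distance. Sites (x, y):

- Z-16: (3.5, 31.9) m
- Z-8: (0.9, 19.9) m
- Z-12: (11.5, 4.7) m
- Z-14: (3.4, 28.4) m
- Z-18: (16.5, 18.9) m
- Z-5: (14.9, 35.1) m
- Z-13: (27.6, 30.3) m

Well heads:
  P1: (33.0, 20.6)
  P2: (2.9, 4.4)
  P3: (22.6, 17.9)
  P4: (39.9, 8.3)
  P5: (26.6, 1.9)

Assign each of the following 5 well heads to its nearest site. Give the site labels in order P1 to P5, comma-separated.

Z-13, Z-12, Z-18, Z-13, Z-12

P1 → Z-13 (d²=123.25)
P2 → Z-12 (d²=74.05)
P3 → Z-18 (d²=38.21)
P4 → Z-13 (d²=635.29)
P5 → Z-12 (d²=235.85)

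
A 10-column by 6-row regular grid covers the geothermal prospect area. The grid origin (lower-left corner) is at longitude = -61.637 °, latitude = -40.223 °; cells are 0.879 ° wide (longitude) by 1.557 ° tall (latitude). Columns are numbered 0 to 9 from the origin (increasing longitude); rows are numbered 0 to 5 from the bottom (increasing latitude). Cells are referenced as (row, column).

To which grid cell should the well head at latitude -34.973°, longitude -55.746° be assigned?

(3, 6)

Column index: ⌊(-55.746 − -61.637) / 0.879⌋ = ⌊6.702⌋ = 6
Row offset from origin: ⌊(-34.973 − -40.223) / 1.557⌋ = ⌊3.372⌋ = 3 → row 3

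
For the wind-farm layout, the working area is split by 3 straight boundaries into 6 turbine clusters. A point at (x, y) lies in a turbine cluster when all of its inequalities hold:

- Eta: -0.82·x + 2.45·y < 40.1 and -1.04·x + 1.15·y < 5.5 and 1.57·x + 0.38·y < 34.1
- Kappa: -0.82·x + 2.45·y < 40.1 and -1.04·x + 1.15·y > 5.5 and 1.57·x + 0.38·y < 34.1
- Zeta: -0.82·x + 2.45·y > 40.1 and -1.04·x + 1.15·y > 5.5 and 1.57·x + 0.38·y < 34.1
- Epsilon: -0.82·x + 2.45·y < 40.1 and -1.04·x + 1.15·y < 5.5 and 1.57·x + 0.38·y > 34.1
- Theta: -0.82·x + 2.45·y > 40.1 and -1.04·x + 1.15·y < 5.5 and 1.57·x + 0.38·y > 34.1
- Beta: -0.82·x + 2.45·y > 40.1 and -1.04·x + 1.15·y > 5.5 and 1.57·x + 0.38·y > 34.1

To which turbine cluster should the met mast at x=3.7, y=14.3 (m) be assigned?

-0.82·3.7 + 2.45·14.3 = 32.001, which is < 40.1
-1.04·3.7 + 1.15·14.3 = 12.597, which is > 5.5
1.57·3.7 + 0.38·14.3 = 11.243, which is < 34.1
This sign pattern matches Kappa.

Kappa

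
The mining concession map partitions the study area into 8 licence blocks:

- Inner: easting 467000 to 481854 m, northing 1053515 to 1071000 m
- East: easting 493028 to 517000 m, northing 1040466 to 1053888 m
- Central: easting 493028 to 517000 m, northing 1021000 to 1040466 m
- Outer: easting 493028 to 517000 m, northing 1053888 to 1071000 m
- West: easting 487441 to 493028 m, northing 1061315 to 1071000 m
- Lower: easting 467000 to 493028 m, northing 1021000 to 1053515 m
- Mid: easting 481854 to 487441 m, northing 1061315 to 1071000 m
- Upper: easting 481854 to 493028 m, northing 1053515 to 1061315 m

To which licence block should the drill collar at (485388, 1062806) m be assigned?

The point has easting = 485388 and northing = 1062806.
Only Mid satisfies 481854 ≤ easting ≤ 487441 and 1061315 ≤ northing ≤ 1071000.

Mid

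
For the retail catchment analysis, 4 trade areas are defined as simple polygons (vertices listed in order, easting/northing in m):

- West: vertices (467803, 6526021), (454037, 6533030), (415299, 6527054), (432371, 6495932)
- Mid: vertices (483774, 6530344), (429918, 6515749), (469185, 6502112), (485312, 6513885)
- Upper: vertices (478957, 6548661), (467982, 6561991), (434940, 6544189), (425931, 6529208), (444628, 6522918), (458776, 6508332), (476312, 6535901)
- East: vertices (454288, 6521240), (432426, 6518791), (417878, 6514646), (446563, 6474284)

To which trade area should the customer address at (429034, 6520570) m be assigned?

Cast a ray rightward from (429034, 6520570). For each polygon, the edges (by vertex number in listed order) whose endpoints lie on opposite sides of northing = 6520570, where each meets that height, and whether that is right or left of the point:
West: 3–4 at easting≈418855.8 (left), 4–1 at easting≈461384.0 (right) → 1 crossing.
Mid: 1–2 at easting≈447707.6 (right), 4–1 at easting≈484687.3 (right) → 2 crossings.
Upper: 5–6 at easting≈446905.5 (right), 6–7 at easting≈466560.3 (right) → 2 crossings.
East: 1–2 at easting≈448307.0 (right), 4–1 at easting≈454177.8 (right) → 2 crossings.
Only West has an odd count, so the point is inside West.

West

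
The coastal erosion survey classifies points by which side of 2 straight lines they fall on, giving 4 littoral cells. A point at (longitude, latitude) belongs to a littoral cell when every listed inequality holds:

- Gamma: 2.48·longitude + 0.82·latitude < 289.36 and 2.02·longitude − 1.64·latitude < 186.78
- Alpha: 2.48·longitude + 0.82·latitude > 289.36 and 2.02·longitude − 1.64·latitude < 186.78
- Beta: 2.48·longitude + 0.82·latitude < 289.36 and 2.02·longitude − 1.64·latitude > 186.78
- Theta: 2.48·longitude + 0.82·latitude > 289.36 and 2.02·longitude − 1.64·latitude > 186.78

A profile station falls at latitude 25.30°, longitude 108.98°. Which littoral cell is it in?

2.48·108.98 + 0.82·25.30 = 291.016, which is > 289.36
2.02·108.98 − 1.64·25.30 = 178.648, which is < 186.78
This sign pattern matches Alpha.

Alpha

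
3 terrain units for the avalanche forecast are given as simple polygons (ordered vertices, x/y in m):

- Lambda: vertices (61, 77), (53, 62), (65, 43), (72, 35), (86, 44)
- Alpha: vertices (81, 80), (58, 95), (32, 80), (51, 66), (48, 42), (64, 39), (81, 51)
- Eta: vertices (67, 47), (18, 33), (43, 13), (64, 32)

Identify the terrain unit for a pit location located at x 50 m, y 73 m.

Cast a ray rightward from (50, 73). For each polygon, the edges (by vertex number in listed order) whose endpoints lie on opposite sides of y = 73, where each meets that height, and whether that is right or left of the point:
Lambda: 1–2 at x≈58.9 (right), 5–1 at x≈64.0 (right) → 2 crossings.
Alpha: 3–4 at x≈41.5 (left), 7–1 at x≈81.0 (right) → 1 crossing.
Eta: no edge straddles that height → 0 crossings.
Only Alpha has an odd count, so the point is inside Alpha.

Alpha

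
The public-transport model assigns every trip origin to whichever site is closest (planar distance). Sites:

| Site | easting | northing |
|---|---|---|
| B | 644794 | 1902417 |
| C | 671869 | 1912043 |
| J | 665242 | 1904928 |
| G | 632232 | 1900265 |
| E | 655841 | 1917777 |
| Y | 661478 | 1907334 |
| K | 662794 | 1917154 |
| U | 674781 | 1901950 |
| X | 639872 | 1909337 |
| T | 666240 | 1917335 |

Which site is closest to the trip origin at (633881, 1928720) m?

Squared distances to each site:
B: 810941378.000; C: 1721210473.000; J: 1549571585.000; G: 812406226.000; E: 601990849.000; Y: 1218955405.000; K: 969733925.000; U: 2389442900.000; X: 411592770.000; T: 1176723106.000.
Minimum at X.

X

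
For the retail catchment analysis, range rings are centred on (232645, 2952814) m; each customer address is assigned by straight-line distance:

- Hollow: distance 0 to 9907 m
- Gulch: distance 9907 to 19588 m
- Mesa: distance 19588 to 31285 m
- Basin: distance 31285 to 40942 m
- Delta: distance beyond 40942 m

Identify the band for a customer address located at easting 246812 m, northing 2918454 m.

Basin

Distance = √((246812−232645)² + (2918454−2952814)²) = √(200703889.000 + 1180609600.000) = 37166.026 m.
31285 ≤ 37166.026 < 40942 → Basin.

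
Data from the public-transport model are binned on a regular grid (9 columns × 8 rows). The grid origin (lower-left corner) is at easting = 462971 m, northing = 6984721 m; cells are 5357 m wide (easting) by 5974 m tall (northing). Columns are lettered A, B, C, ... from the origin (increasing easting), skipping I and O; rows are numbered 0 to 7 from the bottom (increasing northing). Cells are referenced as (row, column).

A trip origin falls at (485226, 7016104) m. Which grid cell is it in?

(5, E)

Column index: ⌊(485226 − 462971) / 5357⌋ = ⌊4.154⌋ = 4 → column E
Row offset from origin: ⌊(7016104 − 6984721) / 5974⌋ = ⌊5.253⌋ = 5 → row 5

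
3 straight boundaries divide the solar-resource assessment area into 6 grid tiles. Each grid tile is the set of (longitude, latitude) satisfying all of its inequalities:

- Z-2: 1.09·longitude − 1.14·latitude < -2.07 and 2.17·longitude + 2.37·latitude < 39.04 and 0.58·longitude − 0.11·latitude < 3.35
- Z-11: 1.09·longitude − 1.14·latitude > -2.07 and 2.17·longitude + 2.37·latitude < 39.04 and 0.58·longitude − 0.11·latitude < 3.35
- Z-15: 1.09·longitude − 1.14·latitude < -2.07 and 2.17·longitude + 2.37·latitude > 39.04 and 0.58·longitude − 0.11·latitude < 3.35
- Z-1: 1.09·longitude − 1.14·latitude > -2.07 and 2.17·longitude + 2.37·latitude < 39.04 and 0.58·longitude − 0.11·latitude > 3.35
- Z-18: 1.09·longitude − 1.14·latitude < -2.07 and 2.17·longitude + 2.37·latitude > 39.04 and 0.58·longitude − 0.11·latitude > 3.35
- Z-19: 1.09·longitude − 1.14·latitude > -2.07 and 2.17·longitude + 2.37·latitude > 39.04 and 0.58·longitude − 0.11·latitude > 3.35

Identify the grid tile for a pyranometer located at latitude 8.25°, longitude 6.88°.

1.09·6.88 − 1.14·8.25 = -1.906, which is > -2.07
2.17·6.88 + 2.37·8.25 = 34.482, which is < 39.04
0.58·6.88 − 0.11·8.25 = 3.083, which is < 3.35
This sign pattern matches Z-11.

Z-11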